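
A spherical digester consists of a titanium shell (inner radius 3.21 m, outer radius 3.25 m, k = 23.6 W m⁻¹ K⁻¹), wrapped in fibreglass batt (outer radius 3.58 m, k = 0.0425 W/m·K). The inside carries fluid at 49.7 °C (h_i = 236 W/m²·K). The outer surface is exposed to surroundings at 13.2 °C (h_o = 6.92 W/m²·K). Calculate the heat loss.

Q = 675 W

Treat each layer as a resistance in series:
  R_conv,in = 1/(4πr²h) = 1/(4π·3.21²·236) = 3.272×10^-5 K/W
  R_titanium = (1/3.21 − 1/3.25)/(4πk) = 0.003834/(4π·23.6) = 1.293×10^-5 K/W
  R_fibreglass batt = (1/3.25 − 1/3.58)/(4πk) = 0.02836/(4π·0.0425) = 0.05311 K/W
  R_conv,out = 1/(4πr²h) = 1/(4π·3.58²·6.92) = 8.973×10^-4 K/W
ΣR = 3.272×10^-5 + 1.293×10^-5 + 0.05311 + 8.973×10^-4 = 0.05405 K/W
Q = ΔT/ΣR = (49.7 °C − 13.2 °C)/0.05405 = 675 W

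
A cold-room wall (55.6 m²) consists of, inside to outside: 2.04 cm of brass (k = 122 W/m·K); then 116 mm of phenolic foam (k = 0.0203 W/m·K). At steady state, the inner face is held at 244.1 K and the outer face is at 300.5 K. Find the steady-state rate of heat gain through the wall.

Q = 549 W

Series thermal resistances, inner to outer:
  R_brass = L/(kA) = 0.0204/(122·55.6) = 3.007×10^-6 K/W
  R_phenolic foam = L/(kA) = 0.116/(0.0203·55.6) = 0.1028 K/W
ΣR = 3.007×10^-6 + 0.1028 = 0.1028 K/W
Q = ΔT/ΣR = (244.1 K − 300.5 K)/0.1028 = -549 W
(Negative Q ⇒ heat flows inward; heat gain = 549 W.)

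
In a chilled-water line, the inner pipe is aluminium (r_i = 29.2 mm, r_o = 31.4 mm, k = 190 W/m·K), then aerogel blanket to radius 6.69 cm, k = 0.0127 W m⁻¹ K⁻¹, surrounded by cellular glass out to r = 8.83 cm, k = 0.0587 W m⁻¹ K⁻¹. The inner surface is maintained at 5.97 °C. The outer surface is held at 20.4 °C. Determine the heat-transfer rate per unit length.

Series thermal resistances, inner to outer:
  R'_aluminium = ln(0.0314/0.0292)/(2πk) = 0.07264/(2π·190) = 6.085×10^-5 m·K/W
  R'_aerogel blanket = ln(0.0669/0.0314)/(2πk) = 0.7564/(2π·0.0127) = 9.479 m·K/W
  R'_cellular glass = ln(0.0883/0.0669)/(2πk) = 0.2775/(2π·0.0587) = 0.7525 m·K/W
ΣR = 6.085×10^-5 + 9.479 + 0.7525 = 10.23 m·K/W
Q' = ΔT/ΣR = (5.97 °C − 20.4 °C)/10.23 = -1.41 W/m
(Negative Q' ⇒ heat flows inward; heat gain = 1.41 W/m.)

Q' = 1.41 W/m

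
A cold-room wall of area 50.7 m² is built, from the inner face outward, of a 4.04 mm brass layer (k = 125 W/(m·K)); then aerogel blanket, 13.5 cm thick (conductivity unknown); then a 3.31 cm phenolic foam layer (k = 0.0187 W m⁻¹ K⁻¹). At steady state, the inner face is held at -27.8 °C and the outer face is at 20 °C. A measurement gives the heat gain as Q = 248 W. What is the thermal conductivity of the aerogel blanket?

ΣR = ΔT/Q = |-27.8 − 20|/248 = 0.1927 K/W
Known resistances:
  R_brass = L/(kA) = 0.00404/(125·50.7) = 6.375×10^-7 K/W
  R_phenolic foam = L/(kA) = 0.0331/(0.0187·50.7) = 0.03491 K/W
R_aerogel blanket = ΣR − ΣR_known = 0.1927 − 0.03491 = 0.1578 K/W
L/(kA) = 0.1578 ⇒ k = 0.135/(0.1578·50.7) = 0.0169 W/m·K

k = 0.0169 W/m·K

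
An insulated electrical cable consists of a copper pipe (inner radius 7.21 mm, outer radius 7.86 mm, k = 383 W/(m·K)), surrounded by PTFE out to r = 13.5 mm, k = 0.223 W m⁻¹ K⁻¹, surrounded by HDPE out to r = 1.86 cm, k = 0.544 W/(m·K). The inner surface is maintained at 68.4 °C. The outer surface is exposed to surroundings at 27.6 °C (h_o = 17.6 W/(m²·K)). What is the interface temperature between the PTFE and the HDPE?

T = 52.1 °C

Resistance network (inner→outer):
  R'_copper = ln(0.00786/0.00721)/(2πk) = 0.08632/(2π·383) = 3.587×10^-5 m·K/W
  R'_PTFE = ln(0.0135/0.00786)/(2πk) = 0.5409/(2π·0.223) = 0.3860 m·K/W
  R'_HDPE = ln(0.0186/0.0135)/(2πk) = 0.3205/(2π·0.544) = 0.09376 m·K/W
  R'_conv,out = 1/(2πr h) = 1/(2π·0.0186·17.6) = 0.4862 m·K/W
ΣR = 3.587×10^-5 + 0.3860 + 0.09376 + 0.4862 = 0.9660 m·K/W
Q' = ΔT/ΣR = (68.4 °C − 27.6 °C)/0.9660 = 42.24 W/m
From the inner boundary to the PTFE/HDPE interface, ΣR_partial = 0.3860 m·K/W.
T_interface = T_in − Q'·ΣR_partial = 68.4 °C − (42.24)(0.3860) = 52.1 °C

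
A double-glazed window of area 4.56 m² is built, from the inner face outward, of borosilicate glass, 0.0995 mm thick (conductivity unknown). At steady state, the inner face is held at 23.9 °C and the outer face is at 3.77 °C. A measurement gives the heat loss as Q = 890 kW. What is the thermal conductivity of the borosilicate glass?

ΣR = ΔT/Q = |23.9 − 3.77|/8.90×10^5 = 2.262×10^-5 K/W
L/(kA) = 2.262×10^-5 ⇒ k = 9.95×10^-5/(2.262×10^-5·4.56) = 0.965 W/m·K

k = 0.965 W/m·K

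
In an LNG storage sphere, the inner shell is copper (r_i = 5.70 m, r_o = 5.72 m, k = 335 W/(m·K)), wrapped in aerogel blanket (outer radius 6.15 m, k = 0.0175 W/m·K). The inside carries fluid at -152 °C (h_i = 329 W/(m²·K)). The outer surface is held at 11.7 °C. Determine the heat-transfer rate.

Q = 2.94 kW

Treat each layer as a resistance in series:
  R_conv,in = 1/(4πr²h) = 1/(4π·5.70²·329) = 7.445×10^-6 K/W
  R_copper = (1/5.70 − 1/5.72)/(4πk) = 6.134×10^-4/(4π·335) = 1.457×10^-7 K/W
  R_aerogel blanket = (1/5.72 − 1/6.15)/(4πk) = 0.01222/(4π·0.0175) = 0.05558 K/W
ΣR = 7.445×10^-6 + 1.457×10^-7 + 0.05558 = 0.05559 K/W
Q = ΔT/ΣR = (-152 °C − 11.7 °C)/0.05559 = -2940 W
(Negative Q ⇒ heat flows inward; heat gain = 2940 W.)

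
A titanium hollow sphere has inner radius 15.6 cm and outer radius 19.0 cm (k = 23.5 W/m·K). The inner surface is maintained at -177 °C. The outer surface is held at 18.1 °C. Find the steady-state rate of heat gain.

Q = 4πk·ΔT/(1/r₁ − 1/r₂) = 4π × 23.5 × 195.1 / (1/0.156 − 1/0.190) = 50200 W

Q = 50200 W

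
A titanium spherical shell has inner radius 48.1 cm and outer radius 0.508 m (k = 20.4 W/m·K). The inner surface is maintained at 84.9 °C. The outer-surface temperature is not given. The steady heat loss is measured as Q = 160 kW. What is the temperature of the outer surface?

Series resistances:
  R_titanium = (1/0.481 − 1/0.508)/(4πk) = 0.1105/(4π·20.4) = 4.310×10^-4 K/W
ΣR = 4.310×10^-4 K/W
ΔT = Q·ΣR = 1.60×10^5 × 4.310×10^-4 = 68.96 K
Heat flows outward, so T_out = T_in − ΔT = 84.9 − 68.96 = 15.9 °C

T_out = 15.9 °C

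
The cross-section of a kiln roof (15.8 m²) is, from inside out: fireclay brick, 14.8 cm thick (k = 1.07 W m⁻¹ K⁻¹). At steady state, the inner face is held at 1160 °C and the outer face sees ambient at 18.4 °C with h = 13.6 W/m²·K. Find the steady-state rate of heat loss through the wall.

Q = 85.1 kW

Treat each layer as a resistance in series:
  R_fireclay brick = L/(kA) = 0.148/(1.07·15.8) = 0.008754 K/W
  R_conv,out = 1/(hA) = 1/(13.6·15.8) = 0.004654 K/W
ΣR = 0.008754 + 0.004654 = 0.01341 K/W
Q = ΔT/ΣR = (1160 °C − 18.4 °C)/0.01341 = 85100 W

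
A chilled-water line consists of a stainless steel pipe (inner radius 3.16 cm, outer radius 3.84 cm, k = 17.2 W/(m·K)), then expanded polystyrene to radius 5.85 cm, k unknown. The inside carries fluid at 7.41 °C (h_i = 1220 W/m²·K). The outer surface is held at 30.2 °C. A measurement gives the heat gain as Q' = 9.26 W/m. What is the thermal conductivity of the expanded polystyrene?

ΣR = ΔT/Q' = |7.41 − 30.2|/9.26 = 2.461 m·K/W
Known resistances:
  R'_conv,in = 1/(2πr h) = 1/(2π·0.0316·1220) = 0.004128 m·K/W
  R'_stainless steel = ln(0.0384/0.0316)/(2πk) = 0.1949/(2π·17.2) = 0.001803 m·K/W
R_expanded polystyrene = ΣR − ΣR_known = 2.461 − 0.005931 = 2.455 m·K/W
ln(r₂/r₁)/(2πk) = 2.455 ⇒ k = 0.4210/(2π·2.455) = 0.0273 W/m·K

k = 0.0273 W/m·K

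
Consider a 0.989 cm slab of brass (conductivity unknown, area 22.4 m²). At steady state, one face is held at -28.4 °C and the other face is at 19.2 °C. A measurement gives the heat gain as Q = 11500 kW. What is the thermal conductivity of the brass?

ΣR = ΔT/Q = |-28.4 − 19.2|/1.15×10^7 = 4.139×10^-6 K/W
L/(kA) = 4.139×10^-6 ⇒ k = 0.00989/(4.139×10^-6·22.4) = 107 W/m·K

k = 107 W/m·K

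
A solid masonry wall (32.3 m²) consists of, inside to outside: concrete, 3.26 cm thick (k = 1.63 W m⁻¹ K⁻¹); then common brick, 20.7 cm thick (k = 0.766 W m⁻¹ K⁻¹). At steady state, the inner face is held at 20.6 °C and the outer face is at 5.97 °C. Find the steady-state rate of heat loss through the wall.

Q = 1630 W

Resistance network (inner→outer):
  R_concrete = L/(kA) = 0.0326/(1.63·32.3) = 6.192×10^-4 K/W
  R_common brick = L/(kA) = 0.207/(0.766·32.3) = 0.008366 K/W
ΣR = 6.192×10^-4 + 0.008366 = 0.008985 K/W
Q = ΔT/ΣR = (20.6 °C − 5.97 °C)/0.008985 = 1630 W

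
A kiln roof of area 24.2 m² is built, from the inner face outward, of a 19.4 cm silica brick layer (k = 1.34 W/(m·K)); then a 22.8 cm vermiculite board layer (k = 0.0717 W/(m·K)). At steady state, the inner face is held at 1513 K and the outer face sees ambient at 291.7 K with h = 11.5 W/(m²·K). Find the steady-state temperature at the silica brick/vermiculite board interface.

T = 1461 K

Series thermal resistances, inner to outer:
  R_silica brick = L/(kA) = 0.194/(1.34·24.2) = 0.005982 K/W
  R_vermiculite board = L/(kA) = 0.228/(0.0717·24.2) = 0.1314 K/W
  R_conv,out = 1/(hA) = 1/(11.5·24.2) = 0.003593 K/W
ΣR = 0.005982 + 0.1314 + 0.003593 = 0.1410 K/W
Q = ΔT/ΣR = (1513 K − 291.7 K)/0.1410 = 8662 W
From the inner boundary to the silica brick/vermiculite board interface, ΣR_partial = 0.005982 K/W.
T_interface = T_in − Q·ΣR_partial = 1513 K − (8662)(0.005982) = 1461 K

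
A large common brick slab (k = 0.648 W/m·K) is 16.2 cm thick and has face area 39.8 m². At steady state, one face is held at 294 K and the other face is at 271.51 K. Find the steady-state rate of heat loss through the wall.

Q = kA·ΔT/L = 0.648 × 39.8 × |294 K − 271.51 K| / 0.162 = 3580 W

Q = 3.58 kW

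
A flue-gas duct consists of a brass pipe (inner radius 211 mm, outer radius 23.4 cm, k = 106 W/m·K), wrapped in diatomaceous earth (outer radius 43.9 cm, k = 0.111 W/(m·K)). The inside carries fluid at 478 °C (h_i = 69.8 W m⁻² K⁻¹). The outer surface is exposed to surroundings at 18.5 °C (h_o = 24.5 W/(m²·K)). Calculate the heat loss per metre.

Treat each layer as a resistance in series:
  R'_conv,in = 1/(2πr h) = 1/(2π·0.211·69.8) = 0.01081 m·K/W
  R'_brass = ln(0.234/0.211)/(2πk) = 0.1035/(2π·106) = 1.553×10^-4 m·K/W
  R'_diatomaceous earth = ln(0.439/0.234)/(2πk) = 0.6292/(2π·0.111) = 0.9021 m·K/W
  R'_conv,out = 1/(2πr h) = 1/(2π·0.439·24.5) = 0.01480 m·K/W
ΣR = 0.01081 + 1.553×10^-4 + 0.9021 + 0.01480 = 0.9279 m·K/W
Q' = ΔT/ΣR = (478 °C − 18.5 °C)/0.9279 = 495 W/m

Q' = 495 W/m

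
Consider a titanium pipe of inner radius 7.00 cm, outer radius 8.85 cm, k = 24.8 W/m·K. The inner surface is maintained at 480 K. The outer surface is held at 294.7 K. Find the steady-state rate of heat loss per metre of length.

Q' = 123 kW/m

Q' = 2πk·ΔT/ln(r₂/r₁) = 2π × 24.8 × 185.3 / ln(0.0885/0.0700) = 1.23×10^5 W/m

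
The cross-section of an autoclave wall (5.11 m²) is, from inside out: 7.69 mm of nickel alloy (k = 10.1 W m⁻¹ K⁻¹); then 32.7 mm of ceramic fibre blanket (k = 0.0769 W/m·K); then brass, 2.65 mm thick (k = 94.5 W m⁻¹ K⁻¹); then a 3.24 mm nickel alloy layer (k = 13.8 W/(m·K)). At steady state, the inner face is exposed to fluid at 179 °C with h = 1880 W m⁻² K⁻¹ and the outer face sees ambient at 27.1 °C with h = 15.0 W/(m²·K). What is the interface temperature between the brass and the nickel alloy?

Treat each layer as a resistance in series:
  R_conv,in = 1/(hA) = 1/(1880·5.11) = 1.041×10^-4 K/W
  R_nickel alloy = L/(kA) = 0.00769/(10.1·5.11) = 1.490×10^-4 K/W
  R_ceramic fibre blanket = L/(kA) = 0.0327/(0.0769·5.11) = 0.08321 K/W
  R_brass = L/(kA) = 0.00265/(94.5·5.11) = 5.488×10^-6 K/W
  R_nickel alloy = L/(kA) = 0.00324/(13.8·5.11) = 4.595×10^-5 K/W
  R_conv,out = 1/(hA) = 1/(15.0·5.11) = 0.01305 K/W
ΣR = 1.041×10^-4 + 1.490×10^-4 + 0.08321 + 5.488×10^-6 + 4.595×10^-5 + 0.01305 = 0.09656 K/W
Q = ΔT/ΣR = (179 °C − 27.1 °C)/0.09656 = 1573 W
From the inner boundary to the brass/nickel alloy interface, ΣR_partial = 0.08347 K/W.
T_interface = T_in − Q·ΣR_partial = 179 °C − (1573)(0.08347) = 47.7 °C

T = 47.7 °C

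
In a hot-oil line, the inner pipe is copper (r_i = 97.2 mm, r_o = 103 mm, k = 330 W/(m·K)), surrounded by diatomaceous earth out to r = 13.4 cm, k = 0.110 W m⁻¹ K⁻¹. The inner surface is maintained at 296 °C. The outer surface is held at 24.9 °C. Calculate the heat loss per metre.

Q' = 712 W/m

Series thermal resistances, inner to outer:
  R'_copper = ln(0.103/0.0972)/(2πk) = 0.05796/(2π·330) = 2.795×10^-5 m·K/W
  R'_diatomaceous earth = ln(0.134/0.103)/(2πk) = 0.2631/(2π·0.110) = 0.3807 m·K/W
ΣR = 2.795×10^-5 + 0.3807 = 0.3807 m·K/W
Q' = ΔT/ΣR = (296 °C − 24.9 °C)/0.3807 = 712 W/m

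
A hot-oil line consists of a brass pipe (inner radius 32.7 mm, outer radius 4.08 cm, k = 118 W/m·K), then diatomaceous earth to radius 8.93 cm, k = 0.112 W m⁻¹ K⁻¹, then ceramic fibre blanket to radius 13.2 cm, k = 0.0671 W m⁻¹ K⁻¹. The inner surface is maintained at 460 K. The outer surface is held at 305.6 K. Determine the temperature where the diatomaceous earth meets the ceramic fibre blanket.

T = 376 K

Resistance network (inner→outer):
  R'_brass = ln(0.0408/0.0327)/(2πk) = 0.2213/(2π·118) = 2.985×10^-4 m·K/W
  R'_diatomaceous earth = ln(0.0893/0.0408)/(2πk) = 0.7833/(2π·0.112) = 1.113 m·K/W
  R'_ceramic fibre blanket = ln(0.132/0.0893)/(2πk) = 0.3908/(2π·0.0671) = 0.9269 m·K/W
ΣR = 2.985×10^-4 + 1.113 + 0.9269 = 2.040 m·K/W
Q' = ΔT/ΣR = (460 K − 305.6 K)/2.040 = 75.69 W/m
From the inner boundary to the diatomaceous earth/ceramic fibre blanket interface, ΣR_partial = 1.113 m·K/W.
T_interface = T_in − Q'·ΣR_partial = 460 K − (75.69)(1.113) = 376 K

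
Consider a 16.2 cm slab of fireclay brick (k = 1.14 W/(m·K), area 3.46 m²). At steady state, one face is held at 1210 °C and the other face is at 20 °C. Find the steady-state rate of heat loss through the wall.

Q = 29.0 kW

Q = kA·ΔT/L = 1.14 × 3.46 × |1210 °C − 20 °C| / 0.162 = 29000 W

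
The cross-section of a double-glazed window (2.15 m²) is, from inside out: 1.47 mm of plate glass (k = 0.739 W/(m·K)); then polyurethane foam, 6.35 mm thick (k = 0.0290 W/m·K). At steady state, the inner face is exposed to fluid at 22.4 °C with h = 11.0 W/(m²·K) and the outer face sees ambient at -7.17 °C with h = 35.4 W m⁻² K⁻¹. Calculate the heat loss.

Resistance network (inner→outer):
  R_conv,in = 1/(hA) = 1/(11.0·2.15) = 0.04228 K/W
  R_plate glass = L/(kA) = 0.00147/(0.739·2.15) = 9.252×10^-4 K/W
  R_polyurethane foam = L/(kA) = 0.00635/(0.0290·2.15) = 0.1018 K/W
  R_conv,out = 1/(hA) = 1/(35.4·2.15) = 0.01314 K/W
ΣR = 0.04228 + 9.252×10^-4 + 0.1018 + 0.01314 = 0.1581 K/W
Q = ΔT/ΣR = (22.4 °C − -7.17 °C)/0.1581 = 187 W

Q = 187 W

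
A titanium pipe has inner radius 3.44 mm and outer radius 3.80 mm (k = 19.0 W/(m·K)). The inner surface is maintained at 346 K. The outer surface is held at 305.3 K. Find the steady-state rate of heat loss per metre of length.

Q' = 48.8 kW/m

Q' = 2πk·ΔT/ln(r₂/r₁) = 2π × 19.0 × 40.7 / ln(0.00380/0.00344) = 48800 W/m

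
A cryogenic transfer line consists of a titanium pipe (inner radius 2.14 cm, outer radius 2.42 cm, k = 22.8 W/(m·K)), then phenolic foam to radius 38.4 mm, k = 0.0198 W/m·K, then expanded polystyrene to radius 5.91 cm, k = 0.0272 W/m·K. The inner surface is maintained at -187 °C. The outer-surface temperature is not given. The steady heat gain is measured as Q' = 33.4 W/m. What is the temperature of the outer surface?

T_out = 21.2 °C

Sum the resistances:
  R'_titanium = ln(0.0242/0.0214)/(2πk) = 0.1230/(2π·22.8) = 8.583×10^-4 m·K/W
  R'_phenolic foam = ln(0.0384/0.0242)/(2πk) = 0.4617/(2π·0.0198) = 3.711 m·K/W
  R'_expanded polystyrene = ln(0.0591/0.0384)/(2πk) = 0.4312/(2π·0.0272) = 2.523 m·K/W
ΣR = 6.235 m·K/W
ΔT = Q'·ΣR = 33.4 × 6.235 = 208.2 K
Heat flows inward, so T_out = T_in + ΔT = -187 + 208.2 = 21.2 °C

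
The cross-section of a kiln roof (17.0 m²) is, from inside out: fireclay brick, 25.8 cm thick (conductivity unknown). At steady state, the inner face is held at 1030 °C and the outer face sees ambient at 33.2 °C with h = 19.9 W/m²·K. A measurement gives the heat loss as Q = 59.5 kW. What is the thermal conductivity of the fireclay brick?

ΣR = ΔT/Q = |1030 − 33.2|/59500 = 0.01675 K/W
Known resistances:
  R_conv,out = 1/(hA) = 1/(19.9·17.0) = 0.002956 K/W
R_fireclay brick = ΣR − ΣR_known = 0.01675 − 0.002956 = 0.01379 K/W
L/(kA) = 0.01379 ⇒ k = 0.258/(0.01379·17.0) = 1.10 W/m·K

k = 1.10 W/m·K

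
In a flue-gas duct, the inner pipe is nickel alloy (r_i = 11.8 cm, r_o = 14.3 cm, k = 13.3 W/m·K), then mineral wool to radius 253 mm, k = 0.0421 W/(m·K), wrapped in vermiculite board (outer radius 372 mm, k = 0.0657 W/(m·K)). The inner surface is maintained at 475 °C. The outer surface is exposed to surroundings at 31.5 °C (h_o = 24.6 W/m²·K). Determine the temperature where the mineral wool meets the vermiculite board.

Series thermal resistances, inner to outer:
  R'_nickel alloy = ln(0.143/0.118)/(2πk) = 0.1922/(2π·13.3) = 0.002299 m·K/W
  R'_mineral wool = ln(0.253/0.143)/(2πk) = 0.5705/(2π·0.0421) = 2.157 m·K/W
  R'_vermiculite board = ln(0.372/0.253)/(2πk) = 0.3855/(2π·0.0657) = 0.9339 m·K/W
  R'_conv,out = 1/(2πr h) = 1/(2π·0.372·24.6) = 0.01739 m·K/W
ΣR = 0.002299 + 2.157 + 0.9339 + 0.01739 = 3.111 m·K/W
Q' = ΔT/ΣR = (475 °C − 31.5 °C)/3.111 = 142.6 W/m
From the inner boundary to the mineral wool/vermiculite board interface, ΣR_partial = 2.159 m·K/W.
T_interface = T_in − Q'·ΣR_partial = 475 °C − (142.6)(2.159) = 167 °C

T = 167 °C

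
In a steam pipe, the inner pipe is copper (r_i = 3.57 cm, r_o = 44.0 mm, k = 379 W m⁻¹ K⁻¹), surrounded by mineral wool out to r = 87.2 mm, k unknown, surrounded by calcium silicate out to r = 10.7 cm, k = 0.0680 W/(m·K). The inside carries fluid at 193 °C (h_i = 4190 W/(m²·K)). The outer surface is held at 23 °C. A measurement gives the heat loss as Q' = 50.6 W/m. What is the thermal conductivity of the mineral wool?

ΣR = ΔT/Q' = |193 − 23|/50.6 = 3.360 m·K/W
Known resistances:
  R'_conv,in = 1/(2πr h) = 1/(2π·0.0357·4190) = 0.001064 m·K/W
  R'_copper = ln(0.0440/0.0357)/(2πk) = 0.2090/(2π·379) = 8.778×10^-5 m·K/W
  R'_calcium silicate = ln(0.107/0.0872)/(2πk) = 0.2046/(2π·0.0680) = 0.4789 m·K/W
R_mineral wool = ΣR − ΣR_known = 3.360 − 0.4801 = 2.880 m·K/W
ln(r₂/r₁)/(2πk) = 2.880 ⇒ k = 0.6840/(2π·2.880) = 0.0378 W/m·K

k = 0.0378 W/m·K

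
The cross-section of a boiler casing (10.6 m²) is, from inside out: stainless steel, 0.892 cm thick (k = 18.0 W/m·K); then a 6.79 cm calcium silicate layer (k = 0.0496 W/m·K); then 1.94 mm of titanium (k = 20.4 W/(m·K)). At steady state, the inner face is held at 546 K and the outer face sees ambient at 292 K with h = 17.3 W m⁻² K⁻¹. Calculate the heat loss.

Q = 1890 W

Resistance network (inner→outer):
  R_stainless steel = L/(kA) = 0.00892/(18.0·10.6) = 4.675×10^-5 K/W
  R_calcium silicate = L/(kA) = 0.0679/(0.0496·10.6) = 0.1291 K/W
  R_titanium = L/(kA) = 0.00194/(20.4·10.6) = 8.972×10^-6 K/W
  R_conv,out = 1/(hA) = 1/(17.3·10.6) = 0.005453 K/W
ΣR = 4.675×10^-5 + 0.1291 + 8.972×10^-6 + 0.005453 = 0.1346 K/W
Q = ΔT/ΣR = (546 K − 292 K)/0.1346 = 1890 W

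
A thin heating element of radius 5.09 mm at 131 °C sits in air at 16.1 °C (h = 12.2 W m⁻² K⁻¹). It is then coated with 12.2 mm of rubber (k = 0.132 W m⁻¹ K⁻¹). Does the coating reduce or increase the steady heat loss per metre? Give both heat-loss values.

Critical radius for a cylinder: r_cr = k/h = 0.0108 m = 1.08 cm.
Outer radius after coating: r₂ = 0.00509 + 0.0122 = 0.01729 m.
r₁ < r_cr < r₂: heat loss rises to a maximum at r_cr then falls. Whether the coating helps depends on whether Q(r₂) has dropped back below Q(r₁).
Bare: R = 1/(2πr₁h) = 2.563 m·K/W; Q = 114.9/2.563 = 44.8 W/m.
Coated: R = R_cond + R_conv = 2.229 m·K/W; Q = 114.9/2.229 = 51.5 W/m.

increases: 44.8 → 51.5 W/m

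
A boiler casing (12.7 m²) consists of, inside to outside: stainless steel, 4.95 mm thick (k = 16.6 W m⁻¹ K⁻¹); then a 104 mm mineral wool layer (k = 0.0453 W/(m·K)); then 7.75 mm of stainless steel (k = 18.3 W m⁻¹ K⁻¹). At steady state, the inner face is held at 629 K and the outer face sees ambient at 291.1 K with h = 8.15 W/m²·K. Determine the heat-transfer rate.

Q = 1770 W

Treat each layer as a resistance in series:
  R_stainless steel = L/(kA) = 0.00495/(16.6·12.7) = 2.348×10^-5 K/W
  R_mineral wool = L/(kA) = 0.104/(0.0453·12.7) = 0.1808 K/W
  R_stainless steel = L/(kA) = 0.00775/(18.3·12.7) = 3.335×10^-5 K/W
  R_conv,out = 1/(hA) = 1/(8.15·12.7) = 0.009661 K/W
ΣR = 2.348×10^-5 + 0.1808 + 3.335×10^-5 + 0.009661 = 0.1905 K/W
Q = ΔT/ΣR = (629 K − 291.1 K)/0.1905 = 1770 W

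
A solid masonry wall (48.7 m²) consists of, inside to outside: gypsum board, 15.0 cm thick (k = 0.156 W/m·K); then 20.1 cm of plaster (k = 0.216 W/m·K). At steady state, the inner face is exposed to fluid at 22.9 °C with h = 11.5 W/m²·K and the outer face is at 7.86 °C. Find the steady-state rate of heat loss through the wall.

Q = 370 W

Series thermal resistances, inner to outer:
  R_conv,in = 1/(hA) = 1/(11.5·48.7) = 0.001786 K/W
  R_gypsum board = L/(kA) = 0.150/(0.156·48.7) = 0.01974 K/W
  R_plaster = L/(kA) = 0.201/(0.216·48.7) = 0.01911 K/W
ΣR = 0.001786 + 0.01974 + 0.01911 = 0.04064 K/W
Q = ΔT/ΣR = (22.9 °C − 7.86 °C)/0.04064 = 370 W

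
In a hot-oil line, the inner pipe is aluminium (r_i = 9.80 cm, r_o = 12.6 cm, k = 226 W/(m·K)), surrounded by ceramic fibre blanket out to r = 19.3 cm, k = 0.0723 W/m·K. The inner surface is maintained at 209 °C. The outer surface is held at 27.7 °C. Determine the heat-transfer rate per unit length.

Treat each layer as a resistance in series:
  R'_aluminium = ln(0.126/0.0980)/(2πk) = 0.2513/(2π·226) = 1.770×10^-4 m·K/W
  R'_ceramic fibre blanket = ln(0.193/0.126)/(2πk) = 0.4264/(2π·0.0723) = 0.9387 m·K/W
ΣR = 1.770×10^-4 + 0.9387 = 0.9389 m·K/W
Q' = ΔT/ΣR = (209 °C − 27.7 °C)/0.9389 = 193 W/m

Q' = 193 W/m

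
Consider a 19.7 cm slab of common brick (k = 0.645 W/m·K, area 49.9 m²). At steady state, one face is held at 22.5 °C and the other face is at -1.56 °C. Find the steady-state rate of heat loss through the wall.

Q = kA·ΔT/L = 0.645 × 49.9 × |22.5 °C − -1.56 °C| / 0.197 = 3930 W

Q = 3.93 kW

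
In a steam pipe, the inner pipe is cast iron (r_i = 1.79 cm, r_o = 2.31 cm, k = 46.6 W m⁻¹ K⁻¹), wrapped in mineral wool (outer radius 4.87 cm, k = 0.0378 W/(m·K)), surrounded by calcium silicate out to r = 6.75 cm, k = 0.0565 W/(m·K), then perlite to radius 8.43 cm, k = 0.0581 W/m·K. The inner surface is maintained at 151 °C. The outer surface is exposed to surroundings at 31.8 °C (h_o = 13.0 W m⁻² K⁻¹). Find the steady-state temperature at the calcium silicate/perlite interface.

Series thermal resistances, inner to outer:
  R'_cast iron = ln(0.0231/0.0179)/(2πk) = 0.2550/(2π·46.6) = 8.710×10^-4 m·K/W
  R'_mineral wool = ln(0.0487/0.0231)/(2πk) = 0.7458/(2π·0.0378) = 3.140 m·K/W
  R'_calcium silicate = ln(0.0675/0.0487)/(2πk) = 0.3264/(2π·0.0565) = 0.9196 m·K/W
  R'_perlite = ln(0.0843/0.0675)/(2πk) = 0.2223/(2π·0.0581) = 0.6088 m·K/W
  R'_conv,out = 1/(2πr h) = 1/(2π·0.0843·13.0) = 0.1452 m·K/W
ΣR = 8.710×10^-4 + 3.140 + 0.9196 + 0.6088 + 0.1452 = 4.814 m·K/W
Q' = ΔT/ΣR = (151 °C − 31.8 °C)/4.814 = 24.76 W/m
From the inner boundary to the calcium silicate/perlite interface, ΣR_partial = 4.060 m·K/W.
T_interface = T_in − Q'·ΣR_partial = 151 °C − (24.76)(4.060) = 50.5 °C

T = 50.5 °C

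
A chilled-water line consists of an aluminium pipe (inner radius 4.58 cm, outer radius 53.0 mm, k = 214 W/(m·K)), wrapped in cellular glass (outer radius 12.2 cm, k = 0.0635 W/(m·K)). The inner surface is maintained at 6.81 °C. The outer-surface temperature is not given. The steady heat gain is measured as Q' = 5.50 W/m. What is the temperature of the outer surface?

T_out = 18.3 °C

Series resistances:
  R'_aluminium = ln(0.0530/0.0458)/(2πk) = 0.1460/(2π·214) = 1.086×10^-4 m·K/W
  R'_cellular glass = ln(0.122/0.0530)/(2πk) = 0.8337/(2π·0.0635) = 2.090 m·K/W
ΣR = 2.090 m·K/W
ΔT = Q'·ΣR = 5.50 × 2.090 = 11.49 K
Heat flows inward, so T_out = T_in + ΔT = 6.81 + 11.49 = 18.3 °C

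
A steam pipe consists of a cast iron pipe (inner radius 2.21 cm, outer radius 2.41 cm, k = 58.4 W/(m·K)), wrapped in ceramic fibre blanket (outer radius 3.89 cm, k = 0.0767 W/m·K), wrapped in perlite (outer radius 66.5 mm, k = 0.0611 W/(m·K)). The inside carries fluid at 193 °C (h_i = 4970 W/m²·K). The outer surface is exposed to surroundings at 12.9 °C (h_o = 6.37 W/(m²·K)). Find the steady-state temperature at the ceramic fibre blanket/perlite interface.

T = 128 °C

Series thermal resistances, inner to outer:
  R'_conv,in = 1/(2πr h) = 1/(2π·0.0221·4970) = 0.001449 m·K/W
  R'_cast iron = ln(0.0241/0.0221)/(2πk) = 0.08663/(2π·58.4) = 2.361×10^-4 m·K/W
  R'_ceramic fibre blanket = ln(0.0389/0.0241)/(2πk) = 0.4788/(2π·0.0767) = 0.9935 m·K/W
  R'_perlite = ln(0.0665/0.0389)/(2πk) = 0.5362/(2π·0.0611) = 1.397 m·K/W
  R'_conv,out = 1/(2πr h) = 1/(2π·0.0665·6.37) = 0.3757 m·K/W
ΣR = 0.001449 + 2.361×10^-4 + 0.9935 + 1.397 + 0.3757 = 2.768 m·K/W
Q' = ΔT/ΣR = (193 °C − 12.9 °C)/2.768 = 65.07 W/m
From the inner boundary to the ceramic fibre blanket/perlite interface, ΣR_partial = 0.9952 m·K/W.
T_interface = T_in − Q'·ΣR_partial = 193 °C − (65.07)(0.9952) = 128 °C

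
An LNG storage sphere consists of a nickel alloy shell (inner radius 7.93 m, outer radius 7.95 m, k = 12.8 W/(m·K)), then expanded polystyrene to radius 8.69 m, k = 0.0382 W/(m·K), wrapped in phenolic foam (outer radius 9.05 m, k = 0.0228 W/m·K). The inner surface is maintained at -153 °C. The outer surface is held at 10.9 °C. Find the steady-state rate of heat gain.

Series thermal resistances, inner to outer:
  R_nickel alloy = (1/7.93 − 1/7.95)/(4πk) = 3.172×10^-4/(4π·12.8) = 1.972×10^-6 K/W
  R_expanded polystyrene = (1/7.95 − 1/8.69)/(4πk) = 0.01071/(4π·0.0382) = 0.02231 K/W
  R_phenolic foam = (1/8.69 − 1/9.05)/(4πk) = 0.004578/(4π·0.0228) = 0.01598 K/W
ΣR = 1.972×10^-6 + 0.02231 + 0.01598 = 0.03829 K/W
Q = ΔT/ΣR = (-153 °C − 10.9 °C)/0.03829 = -4280 W
(Negative Q ⇒ heat flows inward; heat gain = 4280 W.)

Q = 4280 W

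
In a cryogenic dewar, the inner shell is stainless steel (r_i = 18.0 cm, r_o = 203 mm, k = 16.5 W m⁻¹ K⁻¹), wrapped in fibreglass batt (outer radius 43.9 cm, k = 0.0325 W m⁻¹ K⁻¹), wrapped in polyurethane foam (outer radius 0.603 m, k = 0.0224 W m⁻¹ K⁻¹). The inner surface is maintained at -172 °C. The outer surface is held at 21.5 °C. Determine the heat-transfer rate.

Resistance network (inner→outer):
  R_stainless steel = (1/0.180 − 1/0.203)/(4πk) = 0.6294/(4π·16.5) = 0.003036 K/W
  R_fibreglass batt = (1/0.203 − 1/0.439)/(4πk) = 2.648/(4π·0.0325) = 6.484 K/W
  R_polyurethane foam = (1/0.439 − 1/0.603)/(4πk) = 0.6195/(4π·0.0224) = 2.201 K/W
ΣR = 0.003036 + 6.484 + 2.201 = 8.688 K/W
Q = ΔT/ΣR = (-172 °C − 21.5 °C)/8.688 = -22.3 W
(Negative Q ⇒ heat flows inward; heat gain = 22.3 W.)

Q = 22.3 W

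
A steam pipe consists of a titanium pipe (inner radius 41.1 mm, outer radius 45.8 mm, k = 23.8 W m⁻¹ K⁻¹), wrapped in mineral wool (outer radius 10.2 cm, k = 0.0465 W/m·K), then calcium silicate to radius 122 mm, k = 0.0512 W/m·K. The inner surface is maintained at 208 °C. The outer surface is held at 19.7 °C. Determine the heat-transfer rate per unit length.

Treat each layer as a resistance in series:
  R'_titanium = ln(0.0458/0.0411)/(2πk) = 0.1083/(2π·23.8) = 7.241×10^-4 m·K/W
  R'_mineral wool = ln(0.102/0.0458)/(2πk) = 0.8007/(2π·0.0465) = 2.741 m·K/W
  R'_calcium silicate = ln(0.122/0.102)/(2πk) = 0.1790/(2π·0.0512) = 0.5566 m·K/W
ΣR = 7.241×10^-4 + 2.741 + 0.5566 = 3.298 m·K/W
Q' = ΔT/ΣR = (208 °C − 19.7 °C)/3.298 = 57.1 W/m

Q' = 57.1 W/m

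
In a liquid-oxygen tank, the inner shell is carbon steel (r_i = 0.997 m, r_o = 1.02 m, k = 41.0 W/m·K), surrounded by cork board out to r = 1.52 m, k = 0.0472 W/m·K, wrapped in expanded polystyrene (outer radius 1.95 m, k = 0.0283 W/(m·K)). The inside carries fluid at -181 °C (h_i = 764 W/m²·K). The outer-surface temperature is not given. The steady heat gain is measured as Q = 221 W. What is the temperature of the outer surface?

T_out = 29.3 °C

Series resistances:
  R_conv,in = 1/(4πr²h) = 1/(4π·0.997²·764) = 1.048×10^-4 K/W
  R_carbon steel = (1/0.997 − 1/1.02)/(4πk) = 0.02262/(4π·41.0) = 4.390×10^-5 K/W
  R_cork board = (1/1.02 − 1/1.52)/(4πk) = 0.3225/(4π·0.0472) = 0.5437 K/W
  R_expanded polystyrene = (1/1.52 − 1/1.95)/(4πk) = 0.1451/(4π·0.0283) = 0.4079 K/W
ΣR = 0.9518 K/W
ΔT = Q·ΣR = 221 × 0.9518 = 210.3 K
Heat flows inward, so T_out = T_in + ΔT = -181 + 210.3 = 29.3 °C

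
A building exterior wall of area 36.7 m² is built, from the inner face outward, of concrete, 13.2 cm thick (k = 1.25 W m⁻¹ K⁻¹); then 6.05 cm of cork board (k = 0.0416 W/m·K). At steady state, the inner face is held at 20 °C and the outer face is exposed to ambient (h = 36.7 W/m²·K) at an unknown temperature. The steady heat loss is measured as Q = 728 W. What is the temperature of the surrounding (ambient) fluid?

Series resistances:
  R_concrete = L/(kA) = 0.132/(1.25·36.7) = 0.002877 K/W
  R_cork board = L/(kA) = 0.0605/(0.0416·36.7) = 0.03963 K/W
  R_conv,out = 1/(hA) = 1/(36.7·36.7) = 7.425×10^-4 K/W
ΣR = 0.04325 K/W
ΔT = Q·ΣR = 728 × 0.04325 = 31.49 K
Heat flows outward, so T_out = T_in − ΔT = 20 − 31.49 = -11.5 °C

T_out = -11.5 °C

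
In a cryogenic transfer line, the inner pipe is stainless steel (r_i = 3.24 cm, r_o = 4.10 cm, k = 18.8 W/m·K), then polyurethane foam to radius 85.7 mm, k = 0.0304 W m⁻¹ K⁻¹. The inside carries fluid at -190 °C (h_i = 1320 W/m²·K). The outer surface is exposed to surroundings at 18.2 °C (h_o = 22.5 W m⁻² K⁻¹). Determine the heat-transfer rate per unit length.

Q' = 52.7 W/m

Series thermal resistances, inner to outer:
  R'_conv,in = 1/(2πr h) = 1/(2π·0.0324·1320) = 0.003721 m·K/W
  R'_stainless steel = ln(0.0410/0.0324)/(2πk) = 0.2354/(2π·18.8) = 0.001993 m·K/W
  R'_polyurethane foam = ln(0.0857/0.0410)/(2πk) = 0.7373/(2π·0.0304) = 3.860 m·K/W
  R'_conv,out = 1/(2πr h) = 1/(2π·0.0857·22.5) = 0.08254 m·K/W
ΣR = 0.003721 + 0.001993 + 3.860 + 0.08254 = 3.948 m·K/W
Q' = ΔT/ΣR = (-190 °C − 18.2 °C)/3.948 = -52.7 W/m
(Negative Q' ⇒ heat flows inward; heat gain = 52.7 W/m.)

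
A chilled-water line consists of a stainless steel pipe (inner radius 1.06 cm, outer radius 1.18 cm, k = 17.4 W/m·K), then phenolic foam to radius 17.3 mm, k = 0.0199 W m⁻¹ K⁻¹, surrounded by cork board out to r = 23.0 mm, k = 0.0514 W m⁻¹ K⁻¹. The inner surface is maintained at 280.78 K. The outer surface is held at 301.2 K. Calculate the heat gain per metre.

Series thermal resistances, inner to outer:
  R'_stainless steel = ln(0.0118/0.0106)/(2πk) = 0.1072/(2π·17.4) = 9.810×10^-4 m·K/W
  R'_phenolic foam = ln(0.0173/0.0118)/(2πk) = 0.3826/(2π·0.0199) = 3.060 m·K/W
  R'_cork board = ln(0.0230/0.0173)/(2πk) = 0.2848/(2π·0.0514) = 0.8818 m·K/W
ΣR = 9.810×10^-4 + 3.060 + 0.8818 = 3.943 m·K/W
Q' = ΔT/ΣR = (280.78 K − 301.2 K)/3.943 = -5.18 W/m
(Negative Q' ⇒ heat flows inward; heat gain = 5.18 W/m.)

Q' = 5.18 W/m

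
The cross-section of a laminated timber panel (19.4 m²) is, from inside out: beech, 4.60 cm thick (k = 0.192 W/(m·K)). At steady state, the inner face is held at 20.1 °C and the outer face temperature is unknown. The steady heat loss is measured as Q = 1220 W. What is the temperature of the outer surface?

Sum the resistances:
  R_beech = L/(kA) = 0.0460/(0.192·19.4) = 0.01235 K/W
ΣR = 0.01235 K/W
ΔT = Q·ΣR = 1220 × 0.01235 = 15.07 K
Heat flows outward, so T_out = T_in − ΔT = 20.1 − 15.07 = 5.03 °C

T_out = 5.03 °C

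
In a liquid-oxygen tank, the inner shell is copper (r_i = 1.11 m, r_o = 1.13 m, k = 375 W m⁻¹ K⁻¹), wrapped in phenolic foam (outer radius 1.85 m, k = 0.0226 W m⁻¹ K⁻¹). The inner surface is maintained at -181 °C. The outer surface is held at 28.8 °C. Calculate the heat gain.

Series thermal resistances, inner to outer:
  R_copper = (1/1.11 − 1/1.13)/(4πk) = 0.01595/(4π·375) = 3.384×10^-6 K/W
  R_phenolic foam = (1/1.13 − 1/1.85)/(4πk) = 0.3444/(4π·0.0226) = 1.213 K/W
ΣR = 3.384×10^-6 + 1.213 = 1.213 K/W
Q = ΔT/ΣR = (-181 °C − 28.8 °C)/1.213 = -173 W
(Negative Q ⇒ heat flows inward; heat gain = 173 W.)

Q = 173 W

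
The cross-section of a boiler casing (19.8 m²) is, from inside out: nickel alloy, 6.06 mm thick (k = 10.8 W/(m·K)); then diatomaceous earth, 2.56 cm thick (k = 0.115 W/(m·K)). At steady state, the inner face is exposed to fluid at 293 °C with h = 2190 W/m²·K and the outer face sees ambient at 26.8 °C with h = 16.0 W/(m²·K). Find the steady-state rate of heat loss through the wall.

Resistance network (inner→outer):
  R_conv,in = 1/(hA) = 1/(2190·19.8) = 2.306×10^-5 K/W
  R_nickel alloy = L/(kA) = 0.00606/(10.8·19.8) = 2.834×10^-5 K/W
  R_diatomaceous earth = L/(kA) = 0.0256/(0.115·19.8) = 0.01124 K/W
  R_conv,out = 1/(hA) = 1/(16.0·19.8) = 0.003157 K/W
ΣR = 2.306×10^-5 + 2.834×10^-5 + 0.01124 + 0.003157 = 0.01445 K/W
Q = ΔT/ΣR = (293 °C − 26.8 °C)/0.01445 = 18400 W

Q = 18.4 kW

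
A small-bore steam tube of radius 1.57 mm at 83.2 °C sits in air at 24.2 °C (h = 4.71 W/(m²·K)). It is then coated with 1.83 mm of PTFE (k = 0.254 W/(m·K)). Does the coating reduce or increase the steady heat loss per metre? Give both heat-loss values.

increases: 2.74 → 5.66 W/m

Critical radius for a cylinder: r_cr = k/h = 0.0539 m = 5.39 cm.
Outer radius after coating: r₂ = 0.00157 + 0.00183 = 0.00340 m.
Since r₁ < r_cr and r₂ ≤ r_cr, the coating moves toward the maximum at r_cr — heat loss rises.
Bare: R = 1/(2πr₁h) = 21.52 m·K/W; Q = 59/21.52 = 2.74 W/m.
Coated: R = R_cond + R_conv = 10.42 m·K/W; Q = 59/10.42 = 5.66 W/m.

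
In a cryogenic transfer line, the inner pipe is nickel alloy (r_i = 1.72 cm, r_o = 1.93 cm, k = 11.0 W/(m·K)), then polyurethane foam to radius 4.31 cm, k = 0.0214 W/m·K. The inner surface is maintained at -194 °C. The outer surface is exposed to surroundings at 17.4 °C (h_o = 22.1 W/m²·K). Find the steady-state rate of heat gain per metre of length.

Treat each layer as a resistance in series:
  R'_nickel alloy = ln(0.0193/0.0172)/(2πk) = 0.1152/(2π·11.0) = 0.001667 m·K/W
  R'_polyurethane foam = ln(0.0431/0.0193)/(2πk) = 0.8034/(2π·0.0214) = 5.975 m·K/W
  R'_conv,out = 1/(2πr h) = 1/(2π·0.0431·22.1) = 0.1671 m·K/W
ΣR = 0.001667 + 5.975 + 0.1671 = 6.144 m·K/W
Q' = ΔT/ΣR = (-194 °C − 17.4 °C)/6.144 = -34.4 W/m
(Negative Q' ⇒ heat flows inward; heat gain = 34.4 W/m.)

Q' = 34.4 W/m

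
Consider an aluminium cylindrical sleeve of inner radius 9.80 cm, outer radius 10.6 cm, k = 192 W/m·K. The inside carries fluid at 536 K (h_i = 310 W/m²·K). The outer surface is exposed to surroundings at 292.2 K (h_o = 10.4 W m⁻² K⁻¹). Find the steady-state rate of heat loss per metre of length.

Treat each layer as a resistance in series:
  R'_conv,in = 1/(2πr h) = 1/(2π·0.0980·310) = 0.005239 m·K/W
  R'_aluminium = ln(0.106/0.0980)/(2πk) = 0.07847/(2π·192) = 6.505×10^-5 m·K/W
  R'_conv,out = 1/(2πr h) = 1/(2π·0.106·10.4) = 0.1444 m·K/W
ΣR = 0.005239 + 6.505×10^-5 + 0.1444 = 0.1497 m·K/W
Q' = ΔT/ΣR = (536 K − 292.2 K)/0.1497 = 1630 W/m

Q' = 1630 W/m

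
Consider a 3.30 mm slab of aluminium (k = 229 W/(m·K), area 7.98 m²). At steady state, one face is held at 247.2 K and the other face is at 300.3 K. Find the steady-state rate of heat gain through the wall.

Q = 2.94×10^7 W

Q = kA·ΔT/L = 229 × 7.98 × |247.2 K − 300.3 K| / 0.00330 = 2.94×10^7 W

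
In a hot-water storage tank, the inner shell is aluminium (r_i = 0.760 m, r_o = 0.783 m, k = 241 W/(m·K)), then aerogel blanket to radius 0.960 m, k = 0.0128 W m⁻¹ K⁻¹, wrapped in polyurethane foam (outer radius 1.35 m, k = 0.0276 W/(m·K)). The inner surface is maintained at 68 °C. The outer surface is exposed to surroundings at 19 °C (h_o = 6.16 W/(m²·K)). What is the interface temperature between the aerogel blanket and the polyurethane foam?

Series thermal resistances, inner to outer:
  R_aluminium = (1/0.760 − 1/0.783)/(4πk) = 0.03865/(4π·241) = 1.276×10^-5 K/W
  R_aerogel blanket = (1/0.783 − 1/0.960)/(4πk) = 0.2355/(4π·0.0128) = 1.464 K/W
  R_polyurethane foam = (1/0.960 − 1/1.35)/(4πk) = 0.3009/(4π·0.0276) = 0.8676 K/W
  R_conv,out = 1/(4πr²h) = 1/(4π·1.35²·6.16) = 0.007088 K/W
ΣR = 1.276×10^-5 + 1.464 + 0.8676 + 0.007088 = 2.339 K/W
Q = ΔT/ΣR = (68 °C − 19 °C)/2.339 = 20.95 W
From the inner boundary to the aerogel blanket/polyurethane foam interface, ΣR_partial = 1.464 K/W.
T_interface = T_in − Q·ΣR_partial = 68 °C − (20.95)(1.464) = 37.3 °C

T = 37.3 °C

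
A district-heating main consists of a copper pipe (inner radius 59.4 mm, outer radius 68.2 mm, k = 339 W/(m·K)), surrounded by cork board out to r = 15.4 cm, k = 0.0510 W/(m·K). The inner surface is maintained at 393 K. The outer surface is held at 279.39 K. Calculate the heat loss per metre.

Q' = 44.7 W/m

Series thermal resistances, inner to outer:
  R'_copper = ln(0.0682/0.0594)/(2πk) = 0.1382/(2π·339) = 6.486×10^-5 m·K/W
  R'_cork board = ln(0.154/0.0682)/(2πk) = 0.8145/(2π·0.0510) = 2.542 m·K/W
ΣR = 6.486×10^-5 + 2.542 = 2.542 m·K/W
Q' = ΔT/ΣR = (393 K − 279.39 K)/2.542 = 44.7 W/m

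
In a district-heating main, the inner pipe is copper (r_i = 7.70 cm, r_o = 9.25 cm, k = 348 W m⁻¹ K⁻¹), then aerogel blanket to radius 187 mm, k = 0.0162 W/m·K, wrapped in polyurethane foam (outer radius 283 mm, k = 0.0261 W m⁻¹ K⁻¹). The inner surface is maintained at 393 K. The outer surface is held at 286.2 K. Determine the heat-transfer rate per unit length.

Q' = 11.3 W/m

Resistance network (inner→outer):
  R'_copper = ln(0.0925/0.0770)/(2πk) = 0.1834/(2π·348) = 8.388×10^-5 m·K/W
  R'_aerogel blanket = ln(0.187/0.0925)/(2πk) = 0.7039/(2π·0.0162) = 6.915 m·K/W
  R'_polyurethane foam = ln(0.283/0.187)/(2πk) = 0.4143/(2π·0.0261) = 2.527 m·K/W
ΣR = 8.388×10^-5 + 6.915 + 2.527 = 9.442 m·K/W
Q' = ΔT/ΣR = (393 K − 286.2 K)/9.442 = 11.3 W/m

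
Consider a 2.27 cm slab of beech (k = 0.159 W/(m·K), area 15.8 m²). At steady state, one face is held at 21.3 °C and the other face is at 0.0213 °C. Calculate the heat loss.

Q = 2.35 kW

Q = kA·ΔT/L = 0.159 × 15.8 × |21.3 °C − 0.0213 °C| / 0.0227 = 2350 W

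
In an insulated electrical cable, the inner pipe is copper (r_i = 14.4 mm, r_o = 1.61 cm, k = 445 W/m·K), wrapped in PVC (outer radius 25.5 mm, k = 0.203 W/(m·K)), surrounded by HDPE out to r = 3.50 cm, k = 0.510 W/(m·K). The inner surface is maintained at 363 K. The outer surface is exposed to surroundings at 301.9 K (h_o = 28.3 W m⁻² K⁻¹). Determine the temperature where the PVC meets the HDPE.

T = 327.5 K

Series thermal resistances, inner to outer:
  R'_copper = ln(0.0161/0.0144)/(2πk) = 0.1116/(2π·445) = 3.991×10^-5 m·K/W
  R'_PVC = ln(0.0255/0.0161)/(2πk) = 0.4599/(2π·0.203) = 0.3605 m·K/W
  R'_HDPE = ln(0.0350/0.0255)/(2πk) = 0.3167/(2π·0.510) = 0.09882 m·K/W
  R'_conv,out = 1/(2πr h) = 1/(2π·0.0350·28.3) = 0.1607 m·K/W
ΣR = 3.991×10^-5 + 0.3605 + 0.09882 + 0.1607 = 0.6201 m·K/W
Q' = ΔT/ΣR = (363 K − 301.9 K)/0.6201 = 98.53 W/m
From the inner boundary to the PVC/HDPE interface, ΣR_partial = 0.3605 m·K/W.
T_interface = T_in − Q'·ΣR_partial = 363 K − (98.53)(0.3605) = 327.5 K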